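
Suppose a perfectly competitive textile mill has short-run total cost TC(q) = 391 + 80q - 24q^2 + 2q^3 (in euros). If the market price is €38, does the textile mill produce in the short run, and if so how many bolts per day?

Produce at q = 7

Strip out fixed cost: VC = 80q - 24q^2 + 2q^3. Then AVC = 80 - 24q + 2q^2 and MC = 80 - 48q + 6q^2.
The AVC parabola has its vertex at q = 24/4 = 6, where AVC = 80 - 24·6 + 2·6^2 = €8.
Because €38 ≥ €8, revenue can cover variable cost; the firm operates.
P = MC gives 42 - 48q + 6q^2 = 0, with roots 1 and 7. Take the larger (rising MC): q* = 7.
Check: AVC at q = 7 is €10 ≤ P, so revenue covers variable cost.
Profit = P·q − TC = 38·7 − 461 = -€195, a loss, but smaller than the €391 fixed cost the firm would lose by shutting down.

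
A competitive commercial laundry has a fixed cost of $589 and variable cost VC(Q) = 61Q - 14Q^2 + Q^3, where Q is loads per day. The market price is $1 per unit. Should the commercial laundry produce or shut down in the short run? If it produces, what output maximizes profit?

Shut down

Variable cost is VC = 61Q - 14Q^2 + Q^3, so AVC = VC/Q = 61 - 14Q + Q^2 and MC = dTC/dQ = 61 - 28Q + 3Q^2.
AVC hits its minimum where MC = AVC, at Q = 7, giving min AVC = 61 - 14·7 + 7^2 = $12.
Since P = $1 < min AVC = $12, price fails to cover variable cost at any output.
Shutting down limits the loss to fixed cost, $589.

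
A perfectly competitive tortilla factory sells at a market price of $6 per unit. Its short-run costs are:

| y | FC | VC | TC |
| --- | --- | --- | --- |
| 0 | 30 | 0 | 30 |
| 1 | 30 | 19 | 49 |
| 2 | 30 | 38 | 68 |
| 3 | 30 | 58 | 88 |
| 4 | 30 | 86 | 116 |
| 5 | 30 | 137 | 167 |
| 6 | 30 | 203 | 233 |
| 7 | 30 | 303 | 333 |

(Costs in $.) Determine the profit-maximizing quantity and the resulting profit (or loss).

Tabulate TR − TC: y=0: -30; y=1: -43; y=2: -56; y=3: -70; y=4: -92; y=5: -137; y=6: -197; y=7: -291.
Profit is highest at y = 0. Equivalently, the lowest AVC in the table is 19/1 ≈ $19 at y = 1, and P = $6 falls below it — price never covers variable cost, so the firm shuts down and loses only its fixed cost.

y = 0 (shut down); profit = -$30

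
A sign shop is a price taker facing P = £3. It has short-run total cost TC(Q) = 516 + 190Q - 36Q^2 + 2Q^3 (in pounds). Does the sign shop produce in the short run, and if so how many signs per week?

Variable cost is VC = 190Q - 36Q^2 + 2Q^3, so AVC = VC/Q = 190 - 36Q + 2Q^2 and MC = dTC/dQ = 190 - 72Q + 6Q^2.
AVC hits its minimum where MC = AVC, at Q = 9, giving min AVC = 190 - 36·9 + 2·9^2 = £28.
P = £3 lies below min AVC = £28; no output level covers variable cost.
Shutting down limits the loss to fixed cost, £516.

Shut down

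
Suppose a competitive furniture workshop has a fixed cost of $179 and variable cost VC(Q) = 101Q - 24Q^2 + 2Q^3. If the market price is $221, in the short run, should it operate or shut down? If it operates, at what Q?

Produce at Q = 10

Variable cost is VC = 101Q - 24Q^2 + 2Q^3, so AVC = VC/Q = 101 - 24Q + 2Q^2 and MC = dTC/dQ = 101 - 48Q + 6Q^2.
AVC is minimized where dAVC/dQ = -24 + 4Q = 0, at Q = 6; min AVC = 101 - 24·6 + 2·6^2 = $29.
Since P = $221 ≥ min AVC = $29, price covers variable cost and the firm should produce.
Solving P = MC: -120 - 48Q + 6Q^2 = 0 ⇒ Q = -2 or 10. On the upward-sloping branch, Q* = 10.
Check: AVC at Q = 10 is $61 ≤ P, so revenue covers variable cost.
Profit = P·Q − TC = 221·10 − 789 = $1421.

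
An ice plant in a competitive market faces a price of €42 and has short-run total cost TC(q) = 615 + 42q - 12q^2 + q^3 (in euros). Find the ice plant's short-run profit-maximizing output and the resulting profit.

Profit = -€359 at q = 8

AVC = 42 - 12q + q^2 has its minimum €6 at q = 6; price €42 clears that bar, so the firm operates.
MC = 42 - 24q + 3q^2. Setting P = MC and taking the root on the rising branch gives q* = 8.
TR = 42·8 = 336. TC = 615 + 80 = 695. Profit = 336 − 695 = -€359.
Shutting down would mean losing the fixed cost of €615, so operating at a loss of €359 is better by €256.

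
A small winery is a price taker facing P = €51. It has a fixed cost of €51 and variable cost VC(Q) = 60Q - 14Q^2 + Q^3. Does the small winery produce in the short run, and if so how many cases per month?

Produce at Q = 9

Variable cost is VC = 60Q - 14Q^2 + Q^3, so AVC = VC/Q = 60 - 14Q + Q^2 and MC = dTC/dQ = 60 - 28Q + 3Q^2.
AVC is minimized where dAVC/dQ = -14 + 2Q = 0, at Q = 7; min AVC = 60 - 14·7 + 7^2 = €11.
Since P = €51 ≥ min AVC = €11, price covers variable cost and the firm should produce.
Solving P = MC: 9 - 28Q + 3Q^2 = 0 ⇒ Q = 1/3 or 9. On the upward-sloping branch, Q* = 9.
Check: AVC at Q = 9 is €15 ≤ P, so revenue covers variable cost.
Profit = P·Q − TC = 51·9 − 186 = €273.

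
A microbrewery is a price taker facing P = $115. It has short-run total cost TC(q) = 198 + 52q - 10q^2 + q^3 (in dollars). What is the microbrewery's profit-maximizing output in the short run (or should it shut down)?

Produce at q = 9

Variable cost is VC = 52q - 10q^2 + q^3, so AVC = VC/q = 52 - 10q + q^2 and MC = dTC/dq = 52 - 20q + 3q^2.
AVC is minimized where dAVC/dq = -10 + 2q = 0, at q = 5; min AVC = 52 - 10·5 + 5^2 = $27.
P = $115 exceeds min AVC = $27, so the firm stays open.
Set P = MC: 115 = 52 - 20q + 3q^2 → -63 - 20q + 3q^2 = 0. The roots are q = -7/3 and q = 9; the profit-maximizing output is on the rising part of MC, so q* = 9.
Check: AVC at q = 9 is $43 ≤ P, so revenue covers variable cost.
Profit = P·q − TC = 115·9 − 585 = $450.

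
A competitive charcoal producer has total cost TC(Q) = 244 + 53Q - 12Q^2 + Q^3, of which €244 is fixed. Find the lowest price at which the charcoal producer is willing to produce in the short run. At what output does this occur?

€17 per unit, at Q = 6

The shutdown price is the minimum of AVC. VC = 53Q - 12Q^2 + Q^3, so AVC = 53 - 12Q + Q^2.
At the minimum of AVC, MC = AVC. MC = 53 - 24Q + 3Q^2; setting MC = AVC gives 2Q^2 - 12Q = 0, so Q = 6. min AVC = 17.
So the shutdown price is €17.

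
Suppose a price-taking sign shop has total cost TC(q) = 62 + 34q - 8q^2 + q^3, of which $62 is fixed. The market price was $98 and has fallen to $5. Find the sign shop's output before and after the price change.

AVC = 34 - 8q + q^2, minimized at q = 4 where min AVC = $18. MC = 34 - 16q + 3q^2.
At P = $98 ≥ min AVC, set P = MC on the rising branch: q = 8.
At P = $5 < min AVC = $18, price no longer covers variable cost at any output, so the firm shuts down: q = 0.

Output falls from 8 to 0 (the firm shuts down)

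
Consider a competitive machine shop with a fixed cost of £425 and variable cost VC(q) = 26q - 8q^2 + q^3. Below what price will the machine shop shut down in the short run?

£10 per unit

The firm shuts down when price falls below the minimum of average variable cost. AVC = VC/q = 26 - 8q + q^2.
dAVC/dq = -8 + 2q = 0 gives q = 4. min AVC = 26 - 8·4 + 4^2 = 10.
The firm shuts down for any P below £10.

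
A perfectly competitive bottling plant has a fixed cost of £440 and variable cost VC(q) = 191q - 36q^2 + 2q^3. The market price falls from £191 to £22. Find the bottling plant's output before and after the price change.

AVC = 191 - 36q + 2q^2, minimized at q = 9 where min AVC = £29. MC = 191 - 72q + 6q^2.
At P = £191 ≥ min AVC, set P = MC on the rising branch: q = 12.
At P = £22 < min AVC = £29, price no longer covers variable cost at any output, so the firm shuts down: q = 0.

Output falls from 12 to 0 (the firm shuts down)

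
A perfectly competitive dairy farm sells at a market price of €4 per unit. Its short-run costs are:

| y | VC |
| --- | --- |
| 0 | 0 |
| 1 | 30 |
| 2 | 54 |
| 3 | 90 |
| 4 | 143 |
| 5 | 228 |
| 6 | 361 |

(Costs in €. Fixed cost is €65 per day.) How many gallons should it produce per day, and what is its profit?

y = 0 (shut down); profit = -€65

Tabulate TR − TC: y=0: -65; y=1: -91; y=2: -111; y=3: -143; y=4: -192; y=5: -273; y=6: -402.
Profit is highest at y = 0. Equivalently, the lowest AVC in the table is 54/2 ≈ €27 at y = 2, and P = €4 falls below it — price never covers variable cost, so the firm shuts down and loses only its fixed cost.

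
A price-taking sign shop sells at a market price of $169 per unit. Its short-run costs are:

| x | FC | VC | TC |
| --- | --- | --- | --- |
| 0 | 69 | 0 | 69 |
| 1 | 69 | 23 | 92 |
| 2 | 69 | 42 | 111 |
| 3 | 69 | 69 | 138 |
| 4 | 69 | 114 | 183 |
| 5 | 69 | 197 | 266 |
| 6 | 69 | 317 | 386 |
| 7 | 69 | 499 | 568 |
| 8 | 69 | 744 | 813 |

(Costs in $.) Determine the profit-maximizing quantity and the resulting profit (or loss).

Profit at each row (π = 169x − TC): x=0: -69; x=1: 77; x=2: 227; x=3: 369; x=4: 493; x=5: 579; x=6: 628; x=7: 615; x=8: 539.
Profit is maximized at x = 6. AVC there is 317/6 = $52.83 ≤ P, so producing beats shutting down (which would give -$69).

x = 6; profit = $628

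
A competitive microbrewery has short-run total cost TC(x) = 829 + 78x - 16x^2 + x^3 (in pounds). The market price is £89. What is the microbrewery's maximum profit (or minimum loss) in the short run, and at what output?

Profit = -£103 at x = 11

AVC = 78 - 16x + x^2; min AVC = £14 at x = 8. Since P = £89 ≥ min AVC, the firm produces.
MC = 78 - 32x + 3x^2. Setting P = MC and taking the root on the rising branch gives x* = 11.
TR = 89·11 = 979. TC = 829 + 253 = 1082. Profit = 979 − 1082 = -£103.
By producing, the firm covers all variable cost plus £726 of fixed cost; shutting down would lose the full £829.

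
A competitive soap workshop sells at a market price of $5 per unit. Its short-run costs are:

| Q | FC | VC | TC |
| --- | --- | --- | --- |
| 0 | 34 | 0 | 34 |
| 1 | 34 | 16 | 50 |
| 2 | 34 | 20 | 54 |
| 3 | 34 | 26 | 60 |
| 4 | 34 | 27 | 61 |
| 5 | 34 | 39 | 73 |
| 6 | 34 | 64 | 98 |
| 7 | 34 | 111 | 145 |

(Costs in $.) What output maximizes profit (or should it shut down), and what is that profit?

Q = 0 (shut down); profit = -$34

Compute π = P·Q − TC at each output: Q=0: -34; Q=1: -45; Q=2: -44; Q=3: -45; Q=4: -41; Q=5: -48; Q=6: -68; Q=7: -110.
Profit is highest at Q = 0. Equivalently, the lowest AVC in the table is 27/4 ≈ $6.75 at Q = 4, and P = $5 falls below it — price never covers variable cost, so the firm shuts down and loses only its fixed cost.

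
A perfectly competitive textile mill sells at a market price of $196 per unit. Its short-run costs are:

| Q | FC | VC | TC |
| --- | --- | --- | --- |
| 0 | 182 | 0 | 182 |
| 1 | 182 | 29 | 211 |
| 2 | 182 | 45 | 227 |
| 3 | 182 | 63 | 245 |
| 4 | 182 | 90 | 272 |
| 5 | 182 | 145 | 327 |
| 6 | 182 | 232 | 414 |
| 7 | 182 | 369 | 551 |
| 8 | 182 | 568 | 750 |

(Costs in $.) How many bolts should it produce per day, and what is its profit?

Q = 7; profit = $821

Profit at each row (π = 196Q − TC): Q=0: -182; Q=1: -15; Q=2: 165; Q=3: 343; Q=4: 512; Q=5: 653; Q=6: 762; Q=7: 821; Q=8: 818.
Profit is maximized at Q = 7. AVC there is 369/7 = $52.71 ≤ P, so producing beats shutting down (which would give -$182).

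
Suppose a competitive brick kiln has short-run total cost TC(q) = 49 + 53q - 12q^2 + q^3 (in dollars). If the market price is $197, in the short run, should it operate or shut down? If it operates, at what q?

Variable cost is VC = 53q - 12q^2 + q^3, so AVC = VC/q = 53 - 12q + q^2 and MC = dTC/dq = 53 - 24q + 3q^2.
AVC is minimized where dAVC/dq = -12 + 2q = 0, at q = 6; min AVC = 53 - 12·6 + 6^2 = $17.
Since P = $197 ≥ min AVC = $17, price covers variable cost and the firm should produce.
Solving P = MC: -144 - 24q + 3q^2 = 0 ⇒ q = -4 or 12. On the upward-sloping branch, q* = 12.
Check: AVC at q = 12 is $53 ≤ P, so revenue covers variable cost.
Profit = P·q − TC = 197·12 − 685 = $1679.

Produce at q = 12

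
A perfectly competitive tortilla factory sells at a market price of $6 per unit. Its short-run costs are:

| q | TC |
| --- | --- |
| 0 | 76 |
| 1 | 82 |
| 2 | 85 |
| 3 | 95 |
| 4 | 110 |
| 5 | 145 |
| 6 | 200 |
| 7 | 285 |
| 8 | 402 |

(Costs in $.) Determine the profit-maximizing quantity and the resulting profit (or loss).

q = 2; profit = -$73

Compute π = P·q − TC at each output: q=0: -76; q=1: -76; q=2: -73; q=3: -77; q=4: -86; q=5: -115; q=6: -164; q=7: -243; q=8: -354.
Profit is maximized at q = 2. AVC there is 9/2 = $4.50 ≤ P, so producing beats shutting down (which would give -$76).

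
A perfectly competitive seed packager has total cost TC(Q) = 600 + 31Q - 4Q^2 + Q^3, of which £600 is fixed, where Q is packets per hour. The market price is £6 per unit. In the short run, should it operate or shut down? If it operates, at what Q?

From TC, MC = TC'(Q) = 31 - 8Q + 3Q^2 and AVC = VC/Q = 31 - 4Q + Q^2.
AVC is minimized where dAVC/dQ = -4 + 2Q = 0, at Q = 2; min AVC = 31 - 4·2 + 2^2 = £27.
Since P = £6 < min AVC = £27, price fails to cover variable cost at any output.
Shutting down limits the loss to fixed cost, £600.

Shut down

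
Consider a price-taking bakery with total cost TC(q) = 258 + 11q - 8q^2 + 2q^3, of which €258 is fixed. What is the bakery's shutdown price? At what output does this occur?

€3 per unit, at q = 2

The shutdown price is the minimum of AVC. VC = 11q - 8q^2 + 2q^3, so AVC = 11 - 8q + 2q^2.
dAVC/dq = -8 + 4q = 0 gives q = 2. min AVC = 11 - 8·2 + 2·2^2 = 3.
So the shutdown price is €3.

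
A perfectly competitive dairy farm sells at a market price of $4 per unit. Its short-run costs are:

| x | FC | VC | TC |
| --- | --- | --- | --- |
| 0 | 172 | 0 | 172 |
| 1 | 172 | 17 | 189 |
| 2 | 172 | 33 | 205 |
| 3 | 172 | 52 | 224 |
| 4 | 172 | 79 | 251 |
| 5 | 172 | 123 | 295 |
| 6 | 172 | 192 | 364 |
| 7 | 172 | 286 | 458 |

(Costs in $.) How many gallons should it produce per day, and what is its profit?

Compute π = P·x − TC at each output: x=0: -172; x=1: -185; x=2: -197; x=3: -212; x=4: -235; x=5: -275; x=6: -340; x=7: -430.
Profit is highest at x = 0. Equivalently, the lowest AVC in the table is 33/2 ≈ $16.50 at x = 2, and P = $4 falls below it — price never covers variable cost, so the firm shuts down and loses only its fixed cost.

x = 0 (shut down); profit = -$172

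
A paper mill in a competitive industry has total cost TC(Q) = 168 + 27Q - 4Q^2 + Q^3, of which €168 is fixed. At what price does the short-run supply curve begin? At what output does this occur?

The shutdown price is the minimum of AVC. VC = 27Q - 4Q^2 + Q^3, so AVC = 27 - 4Q + Q^2.
dAVC/dQ = -4 + 2Q = 0 gives Q = 2. min AVC = 27 - 4·2 + 2^2 = 23.
The firm shuts down for any P below €23.

€23 per unit, at Q = 2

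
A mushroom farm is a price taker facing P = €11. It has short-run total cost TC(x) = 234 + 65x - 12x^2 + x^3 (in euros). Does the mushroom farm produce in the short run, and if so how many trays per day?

From TC, MC = TC'(x) = 65 - 24x + 3x^2 and AVC = VC/x = 65 - 12x + x^2.
AVC hits its minimum where MC = AVC, at x = 6, giving min AVC = 65 - 12·6 + 6^2 = €29.
Since P = €11 < min AVC = €29, price fails to cover variable cost at any output.
Shutting down limits the loss to fixed cost, €234.

Shut down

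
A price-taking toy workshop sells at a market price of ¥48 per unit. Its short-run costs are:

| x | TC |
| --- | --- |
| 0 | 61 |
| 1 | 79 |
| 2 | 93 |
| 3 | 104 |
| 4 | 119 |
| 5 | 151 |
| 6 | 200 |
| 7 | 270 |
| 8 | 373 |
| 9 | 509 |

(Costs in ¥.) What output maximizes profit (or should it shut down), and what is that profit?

Tabulate TR − TC: x=0: -61; x=1: -31; x=2: 3; x=3: 40; x=4: 73; x=5: 89; x=6: 88; x=7: 66; x=8: 11; x=9: -77.
Profit is maximized at x = 5. AVC there is 90/5 = ¥18 ≤ P, so producing beats shutting down (which would give -¥61).

x = 5; profit = ¥89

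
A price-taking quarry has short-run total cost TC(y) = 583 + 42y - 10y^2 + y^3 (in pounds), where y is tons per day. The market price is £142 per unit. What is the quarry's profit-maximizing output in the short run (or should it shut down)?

Produce at y = 10

Strip out fixed cost: VC = 42y - 10y^2 + y^3. Then AVC = 42 - 10y + y^2 and MC = 42 - 20y + 3y^2.
AVC is minimized where dAVC/dy = -10 + 2y = 0, at y = 5; min AVC = 42 - 10·5 + 5^2 = £17.
Because £142 ≥ £17, revenue can cover variable cost; the firm operates.
P = MC gives -100 - 20y + 3y^2 = 0, with roots -10/3 and 10. Take the larger (rising MC): y* = 10.
Check: AVC at y = 10 is £42 ≤ P, so revenue covers variable cost.
Profit = P·y − TC = 142·10 − 1003 = £417.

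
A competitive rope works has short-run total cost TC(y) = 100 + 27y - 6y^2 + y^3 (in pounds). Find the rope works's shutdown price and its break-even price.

Shutdown price = £18; break-even price = £42

AVC = 27 - 6y + y^2; minimized at y = 3, giving min AVC = £18. That is the shutdown price.
ATC = 100/y + 27 - 6y + y^2. Setting dATC/dy = −100/y^2 − 6 + 2y = 0 gives y = 5 (since 2·5^3 − 6·5^2 = 100).
min ATC = 100/5 + 27 − 6·5 + 5^2 = £42. That is the break-even price.
Between these two prices the firm operates at a loss; above £42 it earns a profit.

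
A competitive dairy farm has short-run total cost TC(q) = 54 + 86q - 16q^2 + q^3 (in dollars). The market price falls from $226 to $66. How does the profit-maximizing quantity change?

Output falls from 14 to 10

AVC = 86 - 16q + q^2, minimized at q = 8 where min AVC = $22. MC = 86 - 32q + 3q^2.
With P = $226 above the shutdown price, P = MC gives q = 14.
At P = $66 ≥ min AVC, set P = MC: q = 10. The firm stays open but cuts output.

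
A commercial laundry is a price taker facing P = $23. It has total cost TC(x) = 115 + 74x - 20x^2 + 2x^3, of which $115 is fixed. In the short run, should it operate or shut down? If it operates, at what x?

Strip out fixed cost: VC = 74x - 20x^2 + 2x^3. Then AVC = 74 - 20x + 2x^2 and MC = 74 - 40x + 6x^2.
The AVC parabola has its vertex at x = 20/4 = 5, where AVC = 74 - 20·5 + 2·5^2 = $24.
P = $23 lies below min AVC = $24; no output level covers variable cost.
Best response: produce nothing and absorb the $115 fixed cost.

Shut down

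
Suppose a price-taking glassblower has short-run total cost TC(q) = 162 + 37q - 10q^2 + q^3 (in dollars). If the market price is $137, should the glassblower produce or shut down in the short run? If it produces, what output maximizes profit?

Strip out fixed cost: VC = 37q - 10q^2 + q^3. Then AVC = 37 - 10q + q^2 and MC = 37 - 20q + 3q^2.
The AVC parabola has its vertex at q = 10/2 = 5, where AVC = 37 - 10·5 + 5^2 = $12.
Since P = $137 ≥ min AVC = $12, price covers variable cost and the firm should produce.
P = MC gives -100 - 20q + 3q^2 = 0, with roots -10/3 and 10. Take the larger (rising MC): q* = 10.
Check: AVC at q = 10 is $37 ≤ P, so revenue covers variable cost.
Profit = P·q − TC = 137·10 − 532 = $838.

Produce at q = 10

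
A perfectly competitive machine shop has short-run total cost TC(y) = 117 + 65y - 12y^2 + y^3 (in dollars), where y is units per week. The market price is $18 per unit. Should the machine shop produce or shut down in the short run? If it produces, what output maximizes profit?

Shut down

Variable cost is VC = 65y - 12y^2 + y^3, so AVC = VC/y = 65 - 12y + y^2 and MC = dTC/dy = 65 - 24y + 3y^2.
AVC is minimized where dAVC/dy = -12 + 2y = 0, at y = 6; min AVC = 65 - 12·6 + 6^2 = $29.
With P < min AVC ($18 < $29), every unit sold adds to the loss.
Best response: produce nothing and absorb the $117 fixed cost.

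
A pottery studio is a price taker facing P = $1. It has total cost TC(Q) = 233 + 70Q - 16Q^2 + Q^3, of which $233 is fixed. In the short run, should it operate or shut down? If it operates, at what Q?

From TC, MC = TC'(Q) = 70 - 32Q + 3Q^2 and AVC = VC/Q = 70 - 16Q + Q^2.
The AVC parabola has its vertex at Q = 16/2 = 8, where AVC = 70 - 16·8 + 8^2 = $6.
With P < min AVC ($1 < $6), every unit sold adds to the loss.
Shutting down limits the loss to fixed cost, $233.

Shut down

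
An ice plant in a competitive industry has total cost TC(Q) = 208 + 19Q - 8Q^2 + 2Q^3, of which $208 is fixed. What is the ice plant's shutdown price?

$11 per unit

The firm shuts down when price falls below the minimum of average variable cost. AVC = VC/Q = 19 - 8Q + 2Q^2.
At the minimum of AVC, MC = AVC. MC = 19 - 16Q + 6Q^2; setting MC = AVC gives 4Q^2 - 8Q = 0, so Q = 2. min AVC = 11.
So the shutdown price is $11.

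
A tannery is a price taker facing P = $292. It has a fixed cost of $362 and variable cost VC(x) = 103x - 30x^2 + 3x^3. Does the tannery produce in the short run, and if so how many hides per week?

Produce at x = 9

From TC, MC = TC'(x) = 103 - 60x + 9x^2 and AVC = VC/x = 103 - 30x + 3x^2.
AVC is minimized where dAVC/dx = -30 + 6x = 0, at x = 5; min AVC = 103 - 30·5 + 3·5^2 = $28.
P = $292 exceeds min AVC = $28, so the firm stays open.
P = MC gives -189 - 60x + 9x^2 = 0, with roots -7/3 and 9. Take the larger (rising MC): x* = 9.
Check: AVC at x = 9 is $76 ≤ P, so revenue covers variable cost.
Profit = P·x − TC = 292·9 − 1046 = $1582.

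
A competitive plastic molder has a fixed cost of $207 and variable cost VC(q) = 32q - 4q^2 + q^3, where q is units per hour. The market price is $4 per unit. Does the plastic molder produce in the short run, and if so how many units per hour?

Shut down

Strip out fixed cost: VC = 32q - 4q^2 + q^3. Then AVC = 32 - 4q + q^2 and MC = 32 - 8q + 3q^2.
AVC is minimized where dAVC/dq = -4 + 2q = 0, at q = 2; min AVC = 32 - 4·2 + 2^2 = $28.
With P < min AVC ($4 < $28), every unit sold adds to the loss.
Shutting down limits the loss to fixed cost, $207.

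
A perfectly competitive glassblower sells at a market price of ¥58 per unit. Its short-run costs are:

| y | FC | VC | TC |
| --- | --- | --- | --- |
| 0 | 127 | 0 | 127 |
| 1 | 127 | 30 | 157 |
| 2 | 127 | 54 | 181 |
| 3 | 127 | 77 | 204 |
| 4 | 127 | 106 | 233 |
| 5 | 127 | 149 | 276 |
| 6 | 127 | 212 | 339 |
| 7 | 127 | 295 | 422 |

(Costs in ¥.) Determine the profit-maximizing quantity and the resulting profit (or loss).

Compute π = P·y − TC at each output: y=0: -127; y=1: -99; y=2: -65; y=3: -30; y=4: -1; y=5: 14; y=6: 9; y=7: -16.
Profit is maximized at y = 5. AVC there is 149/5 = ¥29.80 ≤ P, so producing beats shutting down (which would give -¥127).

y = 5; profit = ¥14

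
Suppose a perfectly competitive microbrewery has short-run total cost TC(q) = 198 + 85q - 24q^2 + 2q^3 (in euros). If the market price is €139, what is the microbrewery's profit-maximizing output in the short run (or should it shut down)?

Produce at q = 9

Variable cost is VC = 85q - 24q^2 + 2q^3, so AVC = VC/q = 85 - 24q + 2q^2 and MC = dTC/dq = 85 - 48q + 6q^2.
AVC hits its minimum where MC = AVC, at q = 6, giving min AVC = 85 - 24·6 + 2·6^2 = €13.
Because €139 ≥ €13, revenue can cover variable cost; the firm operates.
Set P = MC: 139 = 85 - 48q + 6q^2 → -54 - 48q + 6q^2 = 0. The roots are q = -1 and q = 9; the profit-maximizing output is on the rising part of MC, so q* = 9.
Check: AVC at q = 9 is €31 ≤ P, so revenue covers variable cost.
Profit = P·q − TC = 139·9 − 477 = €774.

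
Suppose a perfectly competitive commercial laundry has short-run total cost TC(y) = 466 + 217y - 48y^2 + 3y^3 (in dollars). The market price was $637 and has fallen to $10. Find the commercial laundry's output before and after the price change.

Output falls from 14 to 0 (the firm shuts down)

AVC = 217 - 48y + 3y^2, minimized at y = 8 where min AVC = $25. MC = 217 - 96y + 9y^2.
With P = $637 above the shutdown price, P = MC gives y = 14.
At P = $10 < min AVC = $25, price no longer covers variable cost at any output, so the firm shuts down: y = 0.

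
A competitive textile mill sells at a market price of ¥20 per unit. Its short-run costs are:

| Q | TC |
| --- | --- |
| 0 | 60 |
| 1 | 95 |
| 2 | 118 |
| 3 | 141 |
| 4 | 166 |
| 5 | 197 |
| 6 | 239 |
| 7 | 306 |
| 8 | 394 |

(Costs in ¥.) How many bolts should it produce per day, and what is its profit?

Compute π = P·Q − TC at each output: Q=0: -60; Q=1: -75; Q=2: -78; Q=3: -81; Q=4: -86; Q=5: -97; Q=6: -119; Q=7: -166; Q=8: -234.
Profit is highest at Q = 0. Equivalently, the lowest AVC in the table is 106/4 ≈ ¥26.50 at Q = 4, and P = ¥20 falls below it — price never covers variable cost, so the firm shuts down and loses only its fixed cost.

Q = 0 (shut down); profit = -¥60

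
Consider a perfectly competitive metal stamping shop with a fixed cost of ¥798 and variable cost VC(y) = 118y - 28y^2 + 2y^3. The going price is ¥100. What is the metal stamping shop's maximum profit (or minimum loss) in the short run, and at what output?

AVC = 118 - 28y + 2y^2; min AVC = ¥20 at y = 7. Since P = ¥100 ≥ min AVC, the firm produces.
With MC = 118 - 56y + 6y^2, P = MC on the upward-sloping part at y* = 9.
TR = 100·9 = 900. TC = 798 + 252 = 1050. Profit = 900 − 1050 = -¥150.
That loss of ¥150 beats the ¥798 the firm would lose by shutting down; producing recovers ¥648 of fixed cost.

Profit = -¥150 at y = 9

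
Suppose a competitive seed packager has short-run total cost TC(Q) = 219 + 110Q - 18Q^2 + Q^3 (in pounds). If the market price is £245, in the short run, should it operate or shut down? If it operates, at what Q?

Variable cost is VC = 110Q - 18Q^2 + Q^3, so AVC = VC/Q = 110 - 18Q + Q^2 and MC = dTC/dQ = 110 - 36Q + 3Q^2.
AVC is minimized where dAVC/dQ = -18 + 2Q = 0, at Q = 9; min AVC = 110 - 18·9 + 9^2 = £29.
P = £245 exceeds min AVC = £29, so the firm stays open.
Set P = MC: 245 = 110 - 36Q + 3Q^2 → -135 - 36Q + 3Q^2 = 0. The roots are Q = -3 and Q = 15; the profit-maximizing output is on the rising part of MC, so Q* = 15.
Check: AVC at Q = 15 is £65 ≤ P, so revenue covers variable cost.
Profit = P·Q − TC = 245·15 − 1194 = £2481.

Produce at Q = 15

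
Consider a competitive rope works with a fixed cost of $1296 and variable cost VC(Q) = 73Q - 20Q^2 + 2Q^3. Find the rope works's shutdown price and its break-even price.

Shutdown price = $23; break-even price = $199

AVC = 73 - 20Q + 2Q^2; minimized at Q = 5, giving min AVC = $23. That is the shutdown price.
ATC = 1296/Q + 73 - 20Q + 2Q^2. Setting dATC/dQ = −1296/Q^2 − 20 + 4Q = 0 gives Q = 9 (since 4·9^3 − 20·9^2 = 1296).
min ATC = 1296/9 + 73 − 20·9 + 2·9^2 = $199. That is the break-even price.
For $23 ≤ P < $199 the firm produces at a loss; below $23 it shuts down.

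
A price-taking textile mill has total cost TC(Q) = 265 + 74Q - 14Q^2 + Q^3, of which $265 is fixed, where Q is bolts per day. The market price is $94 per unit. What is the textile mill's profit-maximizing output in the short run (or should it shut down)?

Variable cost is VC = 74Q - 14Q^2 + Q^3, so AVC = VC/Q = 74 - 14Q + Q^2 and MC = dTC/dQ = 74 - 28Q + 3Q^2.
AVC is minimized where dAVC/dQ = -14 + 2Q = 0, at Q = 7; min AVC = 74 - 14·7 + 7^2 = $25.
Because $94 ≥ $25, revenue can cover variable cost; the firm operates.
P = MC gives -20 - 28Q + 3Q^2 = 0, with roots -2/3 and 10. Take the larger (rising MC): Q* = 10.
Check: AVC at Q = 10 is $34 ≤ P, so revenue covers variable cost.
Profit = P·Q − TC = 94·10 − 605 = $335.

Produce at Q = 10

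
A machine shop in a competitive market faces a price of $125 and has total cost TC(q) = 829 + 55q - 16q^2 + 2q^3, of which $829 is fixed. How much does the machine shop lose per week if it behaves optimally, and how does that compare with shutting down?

Profit = -$241 at q = 7

AVC = 55 - 16q + 2q^2 has its minimum $23 at q = 4; price $125 clears that bar, so the firm operates.
MC = 55 - 32q + 6q^2. Setting P = MC and taking the root on the rising branch gives q* = 7.
TR = 125·7 = 875. TC = 829 + 287 = 1116. Profit = 875 − 1116 = -$241.
That loss of $241 beats the $829 the firm would lose by shutting down; producing recovers $588 of fixed cost.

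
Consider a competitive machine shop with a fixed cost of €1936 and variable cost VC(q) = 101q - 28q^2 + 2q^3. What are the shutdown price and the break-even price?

Shutdown price = min AVC. AVC = 101 - 28q + 2q^2, with vertex at q = 7 and minimum €3.
ATC = 1936/q + 101 - 28q + 2q^2. Setting dATC/dq = −1936/q^2 − 28 + 4q = 0 gives q = 11 (since 4·11^3 − 28·11^2 = 1936).
min ATC = 1936/11 + 101 − 28·11 + 2·11^2 = €211. That is the break-even price.
Between these two prices the firm operates at a loss; above €211 it earns a profit.

Shutdown price = €3; break-even price = €211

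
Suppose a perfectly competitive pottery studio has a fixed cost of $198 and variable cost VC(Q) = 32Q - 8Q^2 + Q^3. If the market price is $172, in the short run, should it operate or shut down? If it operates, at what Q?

Produce at Q = 10

Variable cost is VC = 32Q - 8Q^2 + Q^3, so AVC = VC/Q = 32 - 8Q + Q^2 and MC = dTC/dQ = 32 - 16Q + 3Q^2.
AVC hits its minimum where MC = AVC, at Q = 4, giving min AVC = 32 - 8·4 + 4^2 = $16.
Because $172 ≥ $16, revenue can cover variable cost; the firm operates.
Solving P = MC: -140 - 16Q + 3Q^2 = 0 ⇒ Q = -14/3 or 10. On the upward-sloping branch, Q* = 10.
Check: AVC at Q = 10 is $52 ≤ P, so revenue covers variable cost.
Profit = P·Q − TC = 172·10 − 718 = $1002.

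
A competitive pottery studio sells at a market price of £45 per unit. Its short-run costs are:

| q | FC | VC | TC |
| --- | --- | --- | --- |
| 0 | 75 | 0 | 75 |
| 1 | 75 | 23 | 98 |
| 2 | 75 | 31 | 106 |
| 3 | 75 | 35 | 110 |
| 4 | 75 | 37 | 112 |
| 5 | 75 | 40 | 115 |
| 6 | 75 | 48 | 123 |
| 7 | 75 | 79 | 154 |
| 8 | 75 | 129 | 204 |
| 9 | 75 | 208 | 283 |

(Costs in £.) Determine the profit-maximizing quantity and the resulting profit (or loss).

q = 7; profit = £161

Profit at each row (π = 45q − TC): q=0: -75; q=1: -53; q=2: -16; q=3: 25; q=4: 68; q=5: 110; q=6: 147; q=7: 161; q=8: 156; q=9: 122.
Profit is maximized at q = 7. AVC there is 79/7 = £11.29 ≤ P, so producing beats shutting down (which would give -£75).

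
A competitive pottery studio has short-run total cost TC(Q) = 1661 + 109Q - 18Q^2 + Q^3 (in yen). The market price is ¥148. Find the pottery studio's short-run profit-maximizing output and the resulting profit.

AVC = 109 - 18Q + Q^2; min AVC = ¥28 at Q = 9. Since P = ¥148 ≥ min AVC, the firm produces.
MC = 109 - 36Q + 3Q^2. Setting P = MC and taking the root on the rising branch gives Q* = 13.
TR = 148·13 = 1924. TC = 1661 + 572 = 2233. Profit = 1924 − 2233 = -¥309.
By producing, the firm covers all variable cost plus ¥1352 of fixed cost; shutting down would lose the full ¥1661.

Profit = -¥309 at Q = 13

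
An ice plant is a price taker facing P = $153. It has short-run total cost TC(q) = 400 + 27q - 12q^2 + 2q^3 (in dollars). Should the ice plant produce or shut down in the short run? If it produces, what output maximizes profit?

Produce at q = 7

Strip out fixed cost: VC = 27q - 12q^2 + 2q^3. Then AVC = 27 - 12q + 2q^2 and MC = 27 - 24q + 6q^2.
AVC is minimized where dAVC/dq = -12 + 4q = 0, at q = 3; min AVC = 27 - 12·3 + 2·3^2 = $9.
P = $153 exceeds min AVC = $9, so the firm stays open.
Set P = MC: 153 = 27 - 24q + 6q^2 → -126 - 24q + 6q^2 = 0. The roots are q = -3 and q = 7; the profit-maximizing output is on the rising part of MC, so q* = 7.
Check: AVC at q = 7 is $41 ≤ P, so revenue covers variable cost.
Profit = P·q − TC = 153·7 − 687 = $384.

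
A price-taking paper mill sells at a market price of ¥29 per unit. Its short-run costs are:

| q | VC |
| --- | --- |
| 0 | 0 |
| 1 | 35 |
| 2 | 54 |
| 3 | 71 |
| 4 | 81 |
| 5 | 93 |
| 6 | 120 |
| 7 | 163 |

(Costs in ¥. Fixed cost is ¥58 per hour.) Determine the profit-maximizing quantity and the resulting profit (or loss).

Profit at each row (π = 29q − TC): q=0: -58; q=1: -64; q=2: -54; q=3: -42; q=4: -23; q=5: -6; q=6: -4; q=7: -18.
Profit is maximized at q = 6. AVC there is 120/6 = ¥20 ≤ P, so producing beats shutting down (which would give -¥58).

q = 6; profit = -¥4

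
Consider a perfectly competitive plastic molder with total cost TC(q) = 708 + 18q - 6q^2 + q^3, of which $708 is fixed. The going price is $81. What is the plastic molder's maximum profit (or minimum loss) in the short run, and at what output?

AVC = 18 - 6q + q^2 has its minimum $9 at q = 3; price $81 clears that bar, so the firm operates.
MC = 18 - 12q + 3q^2. Setting P = MC and taking the root on the rising branch gives q* = 7.
TR = 81·7 = 567. TC = 708 + 175 = 883. Profit = 567 − 883 = -$316.
By producing, the firm covers all variable cost plus $392 of fixed cost; shutting down would lose the full $708.

Profit = -$316 at q = 7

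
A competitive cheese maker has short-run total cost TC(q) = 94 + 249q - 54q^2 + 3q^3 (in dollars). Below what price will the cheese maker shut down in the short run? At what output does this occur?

$6 per unit, at q = 9

Short-run supply begins at min AVC. From VC = 249q - 54q^2 + 3q^3, AVC = 249 - 54q + 3q^2.
dAVC/dq = -54 + 6q = 0 gives q = 9. min AVC = 249 - 54·9 + 3·9^2 = 6.
The firm shuts down for any P below $6.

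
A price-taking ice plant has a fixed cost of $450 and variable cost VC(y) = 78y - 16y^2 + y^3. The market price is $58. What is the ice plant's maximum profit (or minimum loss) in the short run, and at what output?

AVC = 78 - 16y + y^2 has its minimum $14 at y = 8; price $58 clears that bar, so the firm operates.
With MC = 78 - 32y + 3y^2, P = MC on the upward-sloping part at y* = 10.
TR = 58·10 = 580. TC = 450 + 180 = 630. Profit = 580 − 630 = -$50.
Shutting down would mean losing the fixed cost of $450, so operating at a loss of $50 is better by $400.

Profit = -$50 at y = 10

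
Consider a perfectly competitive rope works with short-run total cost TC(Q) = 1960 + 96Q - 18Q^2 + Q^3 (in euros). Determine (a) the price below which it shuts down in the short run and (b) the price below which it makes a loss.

AVC = 96 - 18Q + Q^2; minimized at Q = 9, giving min AVC = €15. That is the shutdown price.
ATC = 1960/Q + 96 - 18Q + Q^2. Setting dATC/dQ = −1960/Q^2 − 18 + 2Q = 0 gives Q = 14 (since 2·14^3 − 18·14^2 = 1960).
min ATC = 1960/14 + 96 − 18·14 + 14^2 = €180. That is the break-even price.
Between these two prices the firm operates at a loss; above €180 it earns a profit.

Shutdown price = €15; break-even price = €180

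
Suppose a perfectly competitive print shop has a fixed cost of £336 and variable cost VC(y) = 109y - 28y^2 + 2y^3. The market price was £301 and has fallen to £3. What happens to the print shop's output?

AVC = 109 - 28y + 2y^2, minimized at y = 7 where min AVC = £11. MC = 109 - 56y + 6y^2.
At P = £301 ≥ min AVC, set P = MC on the rising branch: y = 12.
At P = £3 < min AVC = £11, price no longer covers variable cost at any output, so the firm shuts down: y = 0.

Output falls from 12 to 0 (the firm shuts down)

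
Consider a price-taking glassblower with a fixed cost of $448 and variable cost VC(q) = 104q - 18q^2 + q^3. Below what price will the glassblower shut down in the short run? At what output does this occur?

$23 per unit, at q = 9

The shutdown price is the minimum of AVC. VC = 104q - 18q^2 + q^3, so AVC = 104 - 18q + q^2.
At the minimum of AVC, MC = AVC. MC = 104 - 36q + 3q^2; setting MC = AVC gives 2q^2 - 18q = 0, so q = 9. min AVC = 23.
The firm shuts down for any P below $23.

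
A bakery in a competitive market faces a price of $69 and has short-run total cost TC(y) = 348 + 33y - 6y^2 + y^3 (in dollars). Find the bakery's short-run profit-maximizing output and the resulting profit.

Profit = -$132 at y = 6

AVC = 33 - 6y + y^2 has its minimum $24 at y = 3; price $69 clears that bar, so the firm operates.
With MC = 33 - 12y + 3y^2, P = MC on the upward-sloping part at y* = 6.
TR = 69·6 = 414. TC = 348 + 198 = 546. Profit = 414 − 546 = -$132.
That loss of $132 beats the $348 the firm would lose by shutting down; producing recovers $216 of fixed cost.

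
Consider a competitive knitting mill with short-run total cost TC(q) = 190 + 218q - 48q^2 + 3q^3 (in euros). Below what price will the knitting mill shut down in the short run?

€26 per unit

Short-run supply begins at min AVC. From VC = 218q - 48q^2 + 3q^3, AVC = 218 - 48q + 3q^2.
dAVC/dq = -48 + 6q = 0 gives q = 8. min AVC = 218 - 48·8 + 3·8^2 = 26.
So the shutdown price is €26.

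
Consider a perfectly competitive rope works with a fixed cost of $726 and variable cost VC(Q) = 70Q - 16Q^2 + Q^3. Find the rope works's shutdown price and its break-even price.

Shutdown price = $6; break-even price = $81

AVC = 70 - 16Q + Q^2; minimized at Q = 8, giving min AVC = $6. That is the shutdown price.
ATC = 726/Q + 70 - 16Q + Q^2. Setting dATC/dQ = −726/Q^2 − 16 + 2Q = 0 gives Q = 11 (since 2·11^3 − 16·11^2 = 726).
min ATC = 726/11 + 70 − 16·11 + 11^2 = $81. That is the break-even price.
For $6 ≤ P < $81 the firm produces at a loss; below $6 it shuts down.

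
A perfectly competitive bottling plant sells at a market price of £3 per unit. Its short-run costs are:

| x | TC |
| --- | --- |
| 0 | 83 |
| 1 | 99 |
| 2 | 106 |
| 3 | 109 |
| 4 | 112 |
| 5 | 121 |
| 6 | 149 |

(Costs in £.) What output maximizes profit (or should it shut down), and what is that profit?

Compute π = P·x − TC at each output: x=0: -83; x=1: -96; x=2: -100; x=3: -100; x=4: -100; x=5: -106; x=6: -131.
Profit is highest at x = 0. Equivalently, the lowest AVC in the table is 29/4 ≈ £7.25 at x = 4, and P = £3 falls below it — price never covers variable cost, so the firm shuts down and loses only its fixed cost.

x = 0 (shut down); profit = -£83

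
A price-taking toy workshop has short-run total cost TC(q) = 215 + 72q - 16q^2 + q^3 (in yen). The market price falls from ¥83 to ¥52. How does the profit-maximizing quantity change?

MC = 72 - 32q + 3q^2; the shutdown threshold is min AVC = ¥8 (at q = 8).
With P = ¥83 above the shutdown price, P = MC gives q = 11.
At P = ¥52 ≥ min AVC, set P = MC: q = 10. The firm stays open but cuts output.

Output falls from 11 to 10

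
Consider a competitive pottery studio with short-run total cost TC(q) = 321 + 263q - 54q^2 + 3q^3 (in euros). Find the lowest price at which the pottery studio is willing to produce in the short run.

The firm shuts down when price falls below the minimum of average variable cost. AVC = VC/q = 263 - 54q + 3q^2.
At the minimum of AVC, MC = AVC. MC = 263 - 108q + 9q^2; setting MC = AVC gives 6q^2 - 54q = 0, so q = 9. min AVC = 20.
The firm shuts down for any P below €20.

€20 per unit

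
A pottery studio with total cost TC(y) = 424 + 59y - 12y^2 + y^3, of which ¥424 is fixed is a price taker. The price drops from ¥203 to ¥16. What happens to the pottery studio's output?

Output falls from 12 to 0 (the firm shuts down)

MC = 59 - 24y + 3y^2; the shutdown threshold is min AVC = ¥23 (at y = 6).
With P = ¥203 above the shutdown price, P = MC gives y = 12.
At P = ¥16 < min AVC = ¥23, price no longer covers variable cost at any output, so the firm shuts down: y = 0.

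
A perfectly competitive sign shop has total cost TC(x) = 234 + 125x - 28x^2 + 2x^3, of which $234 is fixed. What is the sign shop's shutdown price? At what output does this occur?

$27 per unit, at x = 7

Short-run supply begins at min AVC. From VC = 125x - 28x^2 + 2x^3, AVC = 125 - 28x + 2x^2.
At the minimum of AVC, MC = AVC. MC = 125 - 56x + 6x^2; setting MC = AVC gives 4x^2 - 28x = 0, so x = 7. min AVC = 27.
The firm shuts down for any P below $27.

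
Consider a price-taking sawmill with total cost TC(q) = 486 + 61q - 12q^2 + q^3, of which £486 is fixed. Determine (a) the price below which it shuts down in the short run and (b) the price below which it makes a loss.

Shutdown price = min AVC. AVC = 61 - 12q + q^2, with vertex at q = 6 and minimum £25.
ATC = 486/q + 61 - 12q + q^2. Setting dATC/dq = −486/q^2 − 12 + 2q = 0 gives q = 9 (since 2·9^3 − 12·9^2 = 486).
min ATC = 486/9 + 61 − 12·9 + 9^2 = £88. That is the break-even price.
Between these two prices the firm operates at a loss; above £88 it earns a profit.

Shutdown price = £25; break-even price = £88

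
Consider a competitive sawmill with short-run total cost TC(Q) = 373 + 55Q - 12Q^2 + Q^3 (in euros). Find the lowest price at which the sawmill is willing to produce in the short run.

€19 per unit

The shutdown price is the minimum of AVC. VC = 55Q - 12Q^2 + Q^3, so AVC = 55 - 12Q + Q^2.
dAVC/dQ = -12 + 2Q = 0 gives Q = 6. min AVC = 55 - 12·6 + 6^2 = 19.
For P < €19 the firm produces nothing.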